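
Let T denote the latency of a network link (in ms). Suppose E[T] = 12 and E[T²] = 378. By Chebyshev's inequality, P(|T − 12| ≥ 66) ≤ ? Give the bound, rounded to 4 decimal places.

Var(T) = E[T²] − (E[T])² = 378 − 144 = 234.
Chebyshev's inequality: P(|T − μ| ≥ t) ≤ Var(T)/t² = 234/4356 = 0.0537.

0.0537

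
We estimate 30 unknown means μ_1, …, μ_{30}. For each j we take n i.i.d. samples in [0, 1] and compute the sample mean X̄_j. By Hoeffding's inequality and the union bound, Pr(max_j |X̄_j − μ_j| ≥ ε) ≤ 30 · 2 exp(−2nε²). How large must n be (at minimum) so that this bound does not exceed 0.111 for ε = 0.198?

81

Need 2·30·exp(−2nε²) ≤ 0.111, i.e. exp(−2nε²) ≤ 0.111/60.
So 2nε² ≥ ln(60/0.111) = 6.292570.
Hence n ≥ 6.292570/(2·0.198²) = 80.254.
The smallest integer n is 81.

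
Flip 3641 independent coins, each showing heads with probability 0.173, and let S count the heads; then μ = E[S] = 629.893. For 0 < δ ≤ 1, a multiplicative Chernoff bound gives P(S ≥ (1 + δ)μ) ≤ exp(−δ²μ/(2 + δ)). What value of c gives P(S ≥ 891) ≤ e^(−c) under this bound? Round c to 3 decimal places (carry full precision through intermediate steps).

44.827

Write 891 = (1 + δ)μ, so δ = 891/629.893 − 1 = 0.414526…
Then the exponent is δ²μ/(2 + δ) = (891 − μ)² / (μ·(2 + δ)) = 44.826865.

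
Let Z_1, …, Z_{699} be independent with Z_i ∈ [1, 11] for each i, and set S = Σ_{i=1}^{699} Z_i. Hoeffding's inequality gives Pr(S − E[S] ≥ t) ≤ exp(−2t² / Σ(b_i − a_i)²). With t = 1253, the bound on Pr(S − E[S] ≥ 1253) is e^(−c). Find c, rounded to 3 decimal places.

44.922

Σ(b_i − a_i)² = 699·(10)² = 69900.
c = 2t²/69900 = 2·1253²/69900 = 44.9216.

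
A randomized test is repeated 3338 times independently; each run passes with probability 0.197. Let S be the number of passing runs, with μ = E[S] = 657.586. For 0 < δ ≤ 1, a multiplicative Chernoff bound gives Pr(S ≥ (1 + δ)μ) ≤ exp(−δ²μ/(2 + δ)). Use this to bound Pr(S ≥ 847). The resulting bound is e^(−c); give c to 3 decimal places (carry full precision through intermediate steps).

Write 847 = (1 + δ)μ, so δ = 847/657.586 − 1 = 0.2880445…
Then the exponent is δ²μ/(2 + δ) = (847 − μ)² / (μ·(2 + δ)) = 23.845539.

23.846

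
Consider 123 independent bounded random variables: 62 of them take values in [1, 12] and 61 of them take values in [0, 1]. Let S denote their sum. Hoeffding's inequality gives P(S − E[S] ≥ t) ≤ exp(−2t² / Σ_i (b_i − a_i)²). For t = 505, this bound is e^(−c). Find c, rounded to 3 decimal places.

67.440

Σ(b_i − a_i)² = 62·11² + 61·1² = 7563.
c = 2t² / 7563 = 2·505² / 7563 = 67.4402.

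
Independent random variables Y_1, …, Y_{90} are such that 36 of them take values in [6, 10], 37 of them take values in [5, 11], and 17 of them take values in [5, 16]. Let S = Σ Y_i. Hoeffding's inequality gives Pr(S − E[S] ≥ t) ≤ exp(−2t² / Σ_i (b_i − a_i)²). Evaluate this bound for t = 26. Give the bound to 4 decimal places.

Σ(b_i − a_i)² = 36·4² + 37·6² + 17·11² = 3965.
Exponent = 2·26² / 3965 = 0.34098.
Bound = exp(−0.34098) = 0.71107.

0.7111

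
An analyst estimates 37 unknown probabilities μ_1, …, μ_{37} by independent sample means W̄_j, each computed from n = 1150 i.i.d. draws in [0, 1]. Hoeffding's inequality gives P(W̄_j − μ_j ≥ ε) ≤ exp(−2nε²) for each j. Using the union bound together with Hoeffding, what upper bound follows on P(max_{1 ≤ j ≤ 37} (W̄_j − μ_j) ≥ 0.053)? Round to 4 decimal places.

0.0579

Per-experiment Hoeffding bound: exp(−2·1150·0.053²) = exp(−6.46070) = 0.0015637.
Union bound over 37 events: 37·0.0015637 = 0.05786.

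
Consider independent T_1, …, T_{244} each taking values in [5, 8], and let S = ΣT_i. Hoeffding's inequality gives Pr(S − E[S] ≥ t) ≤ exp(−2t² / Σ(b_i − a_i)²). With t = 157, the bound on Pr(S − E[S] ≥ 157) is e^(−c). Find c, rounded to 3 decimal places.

22.449

Σ(b_i − a_i)² = 244·(3)² = 2196.
c = 2t²/2196 = 2·157²/2196 = 22.4490.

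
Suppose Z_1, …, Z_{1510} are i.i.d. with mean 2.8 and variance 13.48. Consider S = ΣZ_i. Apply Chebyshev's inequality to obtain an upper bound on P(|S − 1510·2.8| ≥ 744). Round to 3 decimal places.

Var(S) = n·Var(Z_i) = 1510·13.48 = 20354.8.
Chebyshev: P(|S − 1510·2.8| ≥ 744) ≤ Var(S)/744² = 20354.8/553536 = 0.0368.

0.037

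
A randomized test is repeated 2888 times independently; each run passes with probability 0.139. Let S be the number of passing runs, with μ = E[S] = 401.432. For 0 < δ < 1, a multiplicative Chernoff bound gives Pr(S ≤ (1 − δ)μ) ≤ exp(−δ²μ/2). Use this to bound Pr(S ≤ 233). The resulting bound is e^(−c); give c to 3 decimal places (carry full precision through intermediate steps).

35.335

Write 233 = (1 − δ)μ, so δ = 1 − 233/401.432 = 0.4195779…
Then the exponent is δ²μ/2 = (μ − 233)²/(2μ) = 35.335173.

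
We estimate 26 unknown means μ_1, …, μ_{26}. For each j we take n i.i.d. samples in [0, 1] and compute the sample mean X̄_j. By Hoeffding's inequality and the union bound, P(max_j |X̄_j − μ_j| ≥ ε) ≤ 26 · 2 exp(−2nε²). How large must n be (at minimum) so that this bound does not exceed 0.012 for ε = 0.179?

131

Need 2·26·exp(−2nε²) ≤ 0.012, i.e. exp(−2nε²) ≤ 0.012/52.
So 2nε² ≥ ln(52/0.012) = 8.374092.
Hence n ≥ 8.374092/(2·0.179²) = 130.678.
The smallest integer n is 131.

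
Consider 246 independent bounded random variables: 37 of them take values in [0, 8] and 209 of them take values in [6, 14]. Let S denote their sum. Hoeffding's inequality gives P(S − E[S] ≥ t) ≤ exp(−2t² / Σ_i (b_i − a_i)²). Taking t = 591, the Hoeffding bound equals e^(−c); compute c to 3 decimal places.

44.370

Σ(b_i − a_i)² = 37·8² + 209·8² = 15744.
c = 2t² / 15744 = 2·591² / 15744 = 44.3700.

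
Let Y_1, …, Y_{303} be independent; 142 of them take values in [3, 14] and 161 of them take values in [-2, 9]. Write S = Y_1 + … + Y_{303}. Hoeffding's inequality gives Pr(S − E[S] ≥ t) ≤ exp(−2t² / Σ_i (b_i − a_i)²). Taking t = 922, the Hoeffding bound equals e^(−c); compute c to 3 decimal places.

46.373

Σ(b_i − a_i)² = 142·11² + 161·11² = 36663.
c = 2t² / 36663 = 2·922² / 36663 = 46.3729.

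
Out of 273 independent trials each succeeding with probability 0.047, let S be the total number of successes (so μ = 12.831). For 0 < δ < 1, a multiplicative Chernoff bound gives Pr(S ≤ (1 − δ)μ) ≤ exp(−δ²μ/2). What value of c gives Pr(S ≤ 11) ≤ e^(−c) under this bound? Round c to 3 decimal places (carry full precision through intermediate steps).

Write 11 = (1 − δ)μ, so δ = 1 − 11/12.831 = 0.1427013…
Then the exponent is δ²μ/2 = (μ − 11)²/(2μ) = 0.130643.

0.131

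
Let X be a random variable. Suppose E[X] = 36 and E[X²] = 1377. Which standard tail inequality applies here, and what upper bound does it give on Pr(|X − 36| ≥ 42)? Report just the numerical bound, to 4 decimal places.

The first two moments determine the variance, so Chebyshev's inequality is the sharpest standard bound available.
Var(X) = E[X²] − (E[X])² = 1377 − 1296 = 81.
Chebyshev's inequality: Pr(|X − μ| ≥ t) ≤ Var(X)/t² = 81/1764 = 0.0459.

0.0459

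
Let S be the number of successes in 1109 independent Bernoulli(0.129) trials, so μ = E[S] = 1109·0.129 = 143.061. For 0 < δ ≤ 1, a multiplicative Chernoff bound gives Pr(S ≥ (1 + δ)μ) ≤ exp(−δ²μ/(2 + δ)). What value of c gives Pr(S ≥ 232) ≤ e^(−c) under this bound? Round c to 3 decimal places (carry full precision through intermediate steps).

Write 232 = (1 + δ)μ, so δ = 232/143.061 − 1 = 0.6216859…
Then the exponent is δ²μ/(2 + δ) = (232 − μ)² / (μ·(2 + δ)) = 21.090291.

21.090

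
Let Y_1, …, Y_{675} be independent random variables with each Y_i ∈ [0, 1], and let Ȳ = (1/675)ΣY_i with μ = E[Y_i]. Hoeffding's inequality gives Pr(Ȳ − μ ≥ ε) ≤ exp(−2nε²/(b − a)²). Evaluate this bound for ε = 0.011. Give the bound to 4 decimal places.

Exponent: 2nε²/(b − a)² = 2·675·0.011² / 1² = 0.16335.
Bound = exp(−0.16335) = 0.84929.

0.8493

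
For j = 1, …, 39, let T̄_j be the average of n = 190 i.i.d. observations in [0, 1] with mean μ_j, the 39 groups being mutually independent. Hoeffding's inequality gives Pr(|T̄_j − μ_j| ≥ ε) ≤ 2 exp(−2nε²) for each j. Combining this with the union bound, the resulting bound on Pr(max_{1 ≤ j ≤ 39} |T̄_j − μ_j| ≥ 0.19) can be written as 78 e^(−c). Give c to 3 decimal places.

13.718

Union bound over the 39 events: Pr(max_{1 ≤ j ≤ 39} |T̄_j − μ_j| ≥ 0.19) ≤ 39·2·exp(−2nε²) = 78 exp(−2·190·0.19²).
So c = 2·190·0.19² = 13.7180.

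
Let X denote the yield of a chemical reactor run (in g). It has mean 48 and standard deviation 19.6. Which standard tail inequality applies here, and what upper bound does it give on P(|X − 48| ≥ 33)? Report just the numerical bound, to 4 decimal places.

Mean and variance are known, so Chebyshev's inequality applies.
Chebyshev: P(|X − μ| ≥ t) ≤ Var(X)/t².
Var(X) = σ² = 19.6² = 384.16.
Bound = 384.16 / 1089 = 0.3528.

0.3528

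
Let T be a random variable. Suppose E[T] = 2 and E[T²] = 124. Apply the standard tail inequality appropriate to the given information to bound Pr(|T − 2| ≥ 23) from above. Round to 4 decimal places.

0.2268

The first two moments determine the variance, so Chebyshev's inequality is the sharpest standard bound available.
Var(T) = E[T²] − (E[T])² = 124 − 4 = 120.
Chebyshev's inequality: Pr(|T − μ| ≥ t) ≤ Var(T)/t² = 120/529 = 0.2268.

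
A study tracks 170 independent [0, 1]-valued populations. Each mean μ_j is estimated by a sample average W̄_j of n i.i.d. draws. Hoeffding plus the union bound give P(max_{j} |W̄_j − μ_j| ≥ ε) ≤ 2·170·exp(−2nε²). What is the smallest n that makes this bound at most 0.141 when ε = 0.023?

7362

Need 2·170·exp(−2nε²) ≤ 0.141, i.e. exp(−2nε²) ≤ 0.141/340.
So 2nε² ≥ ln(340/0.141) = 7.787941.
Hence n ≥ 7.787941/(2·0.023²) = 7361.003.
The smallest integer n is 7362.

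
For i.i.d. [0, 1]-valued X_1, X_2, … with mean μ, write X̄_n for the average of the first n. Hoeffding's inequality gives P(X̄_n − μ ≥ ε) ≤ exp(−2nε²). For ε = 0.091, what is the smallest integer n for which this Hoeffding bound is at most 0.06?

Require exp(−2nε²) ≤ 0.06, i.e. 2nε² ≥ ln(1/0.06) = 2.813411.
So n ≥ 2.813411 / (2·0.091²) = 169.871.
The smallest integer n is 170.

170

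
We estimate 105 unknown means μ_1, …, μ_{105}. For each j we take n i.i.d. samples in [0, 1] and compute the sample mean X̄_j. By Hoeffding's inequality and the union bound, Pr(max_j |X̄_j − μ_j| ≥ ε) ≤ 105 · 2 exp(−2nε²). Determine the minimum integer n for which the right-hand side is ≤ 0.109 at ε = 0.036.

2919

Need 2·105·exp(−2nε²) ≤ 0.109, i.e. exp(−2nε²) ≤ 0.109/210.
So 2nε² ≥ ln(210/0.109) = 7.563515.
Hence n ≥ 7.563515/(2·0.036²) = 2918.023.
The smallest integer n is 2919.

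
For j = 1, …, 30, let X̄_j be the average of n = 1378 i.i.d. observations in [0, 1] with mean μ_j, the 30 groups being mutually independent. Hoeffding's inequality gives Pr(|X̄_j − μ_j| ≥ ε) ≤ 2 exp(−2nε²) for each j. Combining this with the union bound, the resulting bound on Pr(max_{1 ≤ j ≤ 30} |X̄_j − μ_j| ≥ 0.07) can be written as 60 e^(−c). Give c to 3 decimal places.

Union bound over the 30 events: Pr(max_{1 ≤ j ≤ 30} |X̄_j − μ_j| ≥ 0.07) ≤ 30·2·exp(−2nε²) = 60 exp(−2·1378·0.07²).
So c = 2·1378·0.07² = 13.5044.

13.504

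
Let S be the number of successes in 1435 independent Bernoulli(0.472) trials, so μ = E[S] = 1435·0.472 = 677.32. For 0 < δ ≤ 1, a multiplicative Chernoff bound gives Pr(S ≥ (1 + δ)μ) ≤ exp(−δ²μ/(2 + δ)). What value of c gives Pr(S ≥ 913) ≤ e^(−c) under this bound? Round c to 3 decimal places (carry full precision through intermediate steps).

34.927

Write 913 = (1 + δ)μ, so δ = 913/677.32 − 1 = 0.3479596…
Then the exponent is δ²μ/(2 + δ) = (913 − μ)² / (μ·(2 + δ)) = 34.926972.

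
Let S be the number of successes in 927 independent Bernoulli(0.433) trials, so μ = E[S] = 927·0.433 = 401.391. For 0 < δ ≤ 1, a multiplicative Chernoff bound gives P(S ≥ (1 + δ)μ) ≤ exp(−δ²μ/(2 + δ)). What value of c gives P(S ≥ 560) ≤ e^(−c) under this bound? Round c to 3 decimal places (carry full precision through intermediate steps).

Write 560 = (1 + δ)μ, so δ = 560/401.391 − 1 = 0.3951484…
Then the exponent is δ²μ/(2 + δ) = (560 − μ)² / (μ·(2 + δ)) = 26.167100.

26.167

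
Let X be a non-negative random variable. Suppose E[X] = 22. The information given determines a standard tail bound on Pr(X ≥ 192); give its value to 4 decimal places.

Only the mean of a non-negative variable is known, so Markov's inequality is the applicable tail bound.
Markov's inequality: for a non-negative random variable, Pr(X ≥ a) ≤ E[X]/a.
Here E[X] = 22 and a = 192, so the bound is 22/192 = 0.1146.

0.1146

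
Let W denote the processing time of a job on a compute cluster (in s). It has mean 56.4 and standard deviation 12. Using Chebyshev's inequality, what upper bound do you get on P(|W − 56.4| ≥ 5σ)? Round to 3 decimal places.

Chebyshev: P(|W − μ| ≥ t) ≤ Var(W)/t².
Var(W) = σ² = 12² = 144.
t = 5·12 = 60.
Bound = 144 / 3600 = 0.0400.

0.040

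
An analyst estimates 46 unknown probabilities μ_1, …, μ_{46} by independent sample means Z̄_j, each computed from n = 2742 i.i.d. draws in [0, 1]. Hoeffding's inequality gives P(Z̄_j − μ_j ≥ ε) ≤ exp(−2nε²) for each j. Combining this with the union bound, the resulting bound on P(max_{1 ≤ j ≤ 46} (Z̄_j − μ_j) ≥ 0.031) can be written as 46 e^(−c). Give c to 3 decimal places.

5.270

Union bound over the 46 events: P(max_{1 ≤ j ≤ 46} (Z̄_j − μ_j) ≥ 0.031) ≤ 46·exp(−2nε²) = 46 exp(−2·2742·0.031²).
So c = 2·2742·0.031² = 5.2701.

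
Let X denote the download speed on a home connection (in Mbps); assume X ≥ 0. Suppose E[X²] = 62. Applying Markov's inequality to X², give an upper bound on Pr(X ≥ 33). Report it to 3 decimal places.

Since X ≥ 0, the event {X ≥ 33} is the same as {X² ≥ 1089}.
Markov's inequality applied to X² gives Pr(X² ≥ 1089) ≤ E[X²]/1089 = 62/1089 = 0.0569.

0.057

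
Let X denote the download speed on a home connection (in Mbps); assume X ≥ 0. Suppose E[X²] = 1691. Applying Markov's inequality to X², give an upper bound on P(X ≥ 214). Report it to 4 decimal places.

Since X ≥ 0, the event {X ≥ 214} is the same as {X² ≥ 45796}.
Markov's inequality applied to X² gives P(X² ≥ 45796) ≤ E[X²]/45796 = 1691/45796 = 0.0369.

0.0369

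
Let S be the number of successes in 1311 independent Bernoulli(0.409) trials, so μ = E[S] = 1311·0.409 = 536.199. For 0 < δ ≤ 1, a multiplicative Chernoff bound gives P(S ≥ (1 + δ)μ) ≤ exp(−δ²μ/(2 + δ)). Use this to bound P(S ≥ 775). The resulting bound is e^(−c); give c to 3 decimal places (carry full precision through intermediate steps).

43.491

Write 775 = (1 + δ)μ, so δ = 775/536.199 − 1 = 0.4453589…
Then the exponent is δ²μ/(2 + δ) = (775 − μ)² / (μ·(2 + δ)) = 43.491429.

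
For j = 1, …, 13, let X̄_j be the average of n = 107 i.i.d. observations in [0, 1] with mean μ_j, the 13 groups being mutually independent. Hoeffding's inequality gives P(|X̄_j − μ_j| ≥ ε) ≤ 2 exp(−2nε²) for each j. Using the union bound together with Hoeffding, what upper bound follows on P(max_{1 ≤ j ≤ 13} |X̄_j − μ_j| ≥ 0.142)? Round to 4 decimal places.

Per-experiment Hoeffding bound: 2·exp(−2·107·0.142²) = 2·exp(−4.31510) = 0.026731.
Union bound over 13 events: 13·0.026731 = 0.34750.

0.3475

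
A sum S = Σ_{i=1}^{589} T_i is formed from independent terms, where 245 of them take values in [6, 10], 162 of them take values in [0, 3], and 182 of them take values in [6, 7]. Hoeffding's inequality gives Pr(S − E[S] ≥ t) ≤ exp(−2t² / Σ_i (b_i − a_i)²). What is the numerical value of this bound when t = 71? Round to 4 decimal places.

Σ(b_i − a_i)² = 245·4² + 162·3² + 182·1² = 5560.
Exponent = 2·71² / 5560 = 1.81331.
Bound = exp(−1.81331) = 0.16311.

0.1631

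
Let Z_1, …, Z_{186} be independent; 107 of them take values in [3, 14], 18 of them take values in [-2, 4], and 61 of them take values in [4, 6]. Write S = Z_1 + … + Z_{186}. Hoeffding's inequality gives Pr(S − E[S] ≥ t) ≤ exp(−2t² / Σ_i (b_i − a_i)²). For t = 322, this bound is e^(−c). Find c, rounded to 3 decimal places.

Σ(b_i − a_i)² = 107·11² + 18·6² + 61·2² = 13839.
c = 2t² / 13839 = 2·322² / 13839 = 14.9843.

14.984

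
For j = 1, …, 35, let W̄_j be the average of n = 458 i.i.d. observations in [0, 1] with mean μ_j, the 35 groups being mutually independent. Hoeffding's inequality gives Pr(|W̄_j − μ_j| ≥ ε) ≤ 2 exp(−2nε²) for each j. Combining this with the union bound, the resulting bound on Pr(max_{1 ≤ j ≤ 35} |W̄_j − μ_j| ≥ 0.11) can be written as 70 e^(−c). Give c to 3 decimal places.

11.084

Union bound over the 35 events: Pr(max_{1 ≤ j ≤ 35} |W̄_j − μ_j| ≥ 0.11) ≤ 35·2·exp(−2nε²) = 70 exp(−2·458·0.11²).
So c = 2·458·0.11² = 11.0836.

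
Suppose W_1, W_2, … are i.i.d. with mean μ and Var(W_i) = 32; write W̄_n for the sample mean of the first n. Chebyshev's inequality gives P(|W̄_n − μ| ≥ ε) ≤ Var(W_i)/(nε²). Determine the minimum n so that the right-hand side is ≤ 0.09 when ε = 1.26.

224

Require 32/(n·1.26²) ≤ 0.09, i.e. n ≥ 32/(0.09·1.26²) = 223.958.
The smallest integer n is 224.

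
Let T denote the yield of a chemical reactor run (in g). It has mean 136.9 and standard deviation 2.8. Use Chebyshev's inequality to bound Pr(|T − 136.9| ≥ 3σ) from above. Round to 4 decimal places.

0.1111

Chebyshev: Pr(|T − μ| ≥ t) ≤ Var(T)/t².
Var(T) = σ² = 2.8² = 7.84.
t = 3·2.8 = 8.4.
Bound = 7.84 / 70.56 = 0.1111.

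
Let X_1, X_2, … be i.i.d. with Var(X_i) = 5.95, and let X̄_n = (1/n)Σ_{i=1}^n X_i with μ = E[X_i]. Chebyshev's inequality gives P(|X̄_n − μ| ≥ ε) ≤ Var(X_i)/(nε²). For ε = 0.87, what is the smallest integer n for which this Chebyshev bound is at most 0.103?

Require 5.95/(n·0.87²) ≤ 0.103, i.e. n ≥ 5.95/(0.103·0.87²) = 76.321.
The smallest integer n is 77.

77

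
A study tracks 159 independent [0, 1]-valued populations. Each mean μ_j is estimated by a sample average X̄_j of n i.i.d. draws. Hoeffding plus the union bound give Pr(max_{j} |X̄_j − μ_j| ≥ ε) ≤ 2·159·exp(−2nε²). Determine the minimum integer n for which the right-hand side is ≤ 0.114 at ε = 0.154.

168

Need 2·159·exp(−2nε²) ≤ 0.114, i.e. exp(−2nε²) ≤ 0.114/318.
So 2nε² ≥ ln(318/0.114) = 7.933608.
Hence n ≥ 7.933608/(2·0.154²) = 167.263.
The smallest integer n is 168.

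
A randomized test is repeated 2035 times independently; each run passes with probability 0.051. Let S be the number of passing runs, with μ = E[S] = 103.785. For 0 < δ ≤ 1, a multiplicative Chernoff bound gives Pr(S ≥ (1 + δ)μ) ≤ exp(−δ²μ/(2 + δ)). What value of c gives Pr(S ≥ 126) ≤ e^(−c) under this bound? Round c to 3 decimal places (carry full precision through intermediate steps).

2.148

Write 126 = (1 + δ)μ, so δ = 126/103.785 − 1 = 0.2140483…
Then the exponent is δ²μ/(2 + δ) = (126 − μ)² / (μ·(2 + δ)) = 2.147687.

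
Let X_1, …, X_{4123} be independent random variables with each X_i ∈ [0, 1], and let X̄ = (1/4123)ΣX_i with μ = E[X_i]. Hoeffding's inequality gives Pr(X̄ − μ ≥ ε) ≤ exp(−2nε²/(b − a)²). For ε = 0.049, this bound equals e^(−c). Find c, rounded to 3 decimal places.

c = 2nε²/(b − a)² = 2·4123·0.049² / 1² = 19.7986.

19.799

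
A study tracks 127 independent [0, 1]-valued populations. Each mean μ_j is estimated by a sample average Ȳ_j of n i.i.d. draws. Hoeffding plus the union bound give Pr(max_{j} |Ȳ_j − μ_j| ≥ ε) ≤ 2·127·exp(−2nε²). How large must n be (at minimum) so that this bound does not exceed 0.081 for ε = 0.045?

1988

Need 2·127·exp(−2nε²) ≤ 0.081, i.e. exp(−2nε²) ≤ 0.081/254.
So 2nε² ≥ ln(254/0.081) = 8.050640.
Hence n ≥ 8.050640/(2·0.045²) = 1987.812.
The smallest integer n is 1988.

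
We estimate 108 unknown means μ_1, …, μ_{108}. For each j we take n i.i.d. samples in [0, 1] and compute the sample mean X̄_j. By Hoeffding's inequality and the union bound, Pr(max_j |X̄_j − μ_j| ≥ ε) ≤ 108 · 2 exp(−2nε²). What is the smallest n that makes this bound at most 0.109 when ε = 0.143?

186

Need 2·108·exp(−2nε²) ≤ 0.109, i.e. exp(−2nε²) ≤ 0.109/216.
So 2nε² ≥ ln(216/0.109) = 7.591686.
Hence n ≥ 7.591686/(2·0.143²) = 185.625.
The smallest integer n is 186.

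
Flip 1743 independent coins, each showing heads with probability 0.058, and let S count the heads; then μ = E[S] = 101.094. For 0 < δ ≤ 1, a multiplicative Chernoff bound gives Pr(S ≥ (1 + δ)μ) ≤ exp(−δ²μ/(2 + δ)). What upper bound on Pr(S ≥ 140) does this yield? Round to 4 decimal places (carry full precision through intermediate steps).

Write 140 = (1 + δ)μ, so δ = 140/101.094 − 1 = 0.3848497…
Then the exponent is δ²μ/(2 + δ) = (140 − μ)² / (μ·(2 + δ)) = 6.278368.
Bound = exp(−6.278368) = 0.00188.

0.0019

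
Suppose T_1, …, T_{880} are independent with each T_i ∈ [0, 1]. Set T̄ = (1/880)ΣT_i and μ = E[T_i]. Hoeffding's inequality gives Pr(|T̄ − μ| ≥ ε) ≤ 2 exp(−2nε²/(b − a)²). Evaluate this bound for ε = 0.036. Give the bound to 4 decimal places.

0.2044

Exponent: 2nε²/(b − a)² = 2·880·0.036² / 1² = 2.28096.
Bound = 2·exp(−2.28096) = 0.20437.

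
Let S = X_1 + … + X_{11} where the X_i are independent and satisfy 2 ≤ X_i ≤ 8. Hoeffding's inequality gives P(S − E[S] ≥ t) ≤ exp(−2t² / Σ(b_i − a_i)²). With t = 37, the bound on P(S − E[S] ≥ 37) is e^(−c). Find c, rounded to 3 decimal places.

6.914

Σ(b_i − a_i)² = 11·(6)² = 396.
c = 2t²/396 = 2·37²/396 = 6.9141.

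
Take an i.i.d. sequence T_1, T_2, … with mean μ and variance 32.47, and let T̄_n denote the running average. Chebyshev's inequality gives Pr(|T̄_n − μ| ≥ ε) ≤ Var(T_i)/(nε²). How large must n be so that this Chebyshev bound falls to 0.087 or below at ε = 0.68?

Require 32.47/(n·0.68²) ≤ 0.087, i.e. n ≥ 32.47/(0.087·0.68²) = 807.133.
The smallest integer n is 808.

808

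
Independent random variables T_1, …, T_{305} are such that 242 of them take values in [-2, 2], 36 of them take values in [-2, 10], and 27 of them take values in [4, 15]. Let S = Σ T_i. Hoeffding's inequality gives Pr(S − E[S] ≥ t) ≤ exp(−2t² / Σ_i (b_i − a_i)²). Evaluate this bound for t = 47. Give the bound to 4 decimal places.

Σ(b_i − a_i)² = 242·4² + 36·12² + 27·11² = 12323.
Exponent = 2·47² / 12323 = 0.35852.
Bound = exp(−0.35852) = 0.69871.

0.6987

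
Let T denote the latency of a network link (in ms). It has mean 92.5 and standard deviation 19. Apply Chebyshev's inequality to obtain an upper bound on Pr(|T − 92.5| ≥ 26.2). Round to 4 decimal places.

Chebyshev: Pr(|T − μ| ≥ t) ≤ Var(T)/t².
Var(T) = σ² = 19² = 361.
Bound = 361 / 686.44 = 0.5259.

0.5259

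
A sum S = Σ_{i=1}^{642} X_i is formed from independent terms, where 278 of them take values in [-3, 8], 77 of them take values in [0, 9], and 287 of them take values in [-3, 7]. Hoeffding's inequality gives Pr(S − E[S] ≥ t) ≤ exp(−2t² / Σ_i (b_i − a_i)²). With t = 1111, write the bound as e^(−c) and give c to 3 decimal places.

Σ(b_i − a_i)² = 278·11² + 77·9² + 287·10² = 68575.
c = 2t² / 68575 = 2·1111² / 68575 = 35.9992.

35.999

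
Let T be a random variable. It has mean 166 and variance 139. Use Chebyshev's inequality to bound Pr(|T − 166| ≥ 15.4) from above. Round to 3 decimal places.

Chebyshev: Pr(|T − μ| ≥ t) ≤ Var(T)/t².
Bound = 139 / 237.16 = 0.5861.

0.586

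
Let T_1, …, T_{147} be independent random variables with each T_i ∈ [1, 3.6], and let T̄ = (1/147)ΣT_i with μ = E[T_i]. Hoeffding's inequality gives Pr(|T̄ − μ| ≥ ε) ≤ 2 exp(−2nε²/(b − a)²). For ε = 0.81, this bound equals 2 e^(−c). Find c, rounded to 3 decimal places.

28.535

c = 2nε²/(b − a)² = 2·147·0.81² / 2.6² = 28.5345.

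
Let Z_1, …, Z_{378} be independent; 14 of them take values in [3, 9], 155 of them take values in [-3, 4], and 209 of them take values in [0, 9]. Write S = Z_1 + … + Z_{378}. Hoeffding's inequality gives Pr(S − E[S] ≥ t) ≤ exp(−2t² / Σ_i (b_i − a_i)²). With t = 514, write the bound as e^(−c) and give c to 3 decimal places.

21.112

Σ(b_i − a_i)² = 14·6² + 155·7² + 209·9² = 25028.
c = 2t² / 25028 = 2·514² / 25028 = 21.1120.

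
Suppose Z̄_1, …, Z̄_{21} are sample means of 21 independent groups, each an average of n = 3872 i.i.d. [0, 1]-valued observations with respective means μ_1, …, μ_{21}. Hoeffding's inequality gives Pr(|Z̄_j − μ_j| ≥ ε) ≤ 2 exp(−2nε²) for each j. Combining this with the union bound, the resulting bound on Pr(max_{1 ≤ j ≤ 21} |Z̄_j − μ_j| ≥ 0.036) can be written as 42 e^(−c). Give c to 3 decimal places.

Union bound over the 21 events: Pr(max_{1 ≤ j ≤ 21} |Z̄_j − μ_j| ≥ 0.036) ≤ 21·2·exp(−2nε²) = 42 exp(−2·3872·0.036²).
So c = 2·3872·0.036² = 10.0362.

10.036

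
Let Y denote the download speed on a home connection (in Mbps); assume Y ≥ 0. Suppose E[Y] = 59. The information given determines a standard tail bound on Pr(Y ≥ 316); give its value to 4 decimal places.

0.1867

Only the mean of a non-negative variable is known, so Markov's inequality is the applicable tail bound.
Markov's inequality: for a non-negative random variable, Pr(Y ≥ a) ≤ E[Y]/a.
Here E[Y] = 59 and a = 316, so the bound is 59/316 = 0.1867.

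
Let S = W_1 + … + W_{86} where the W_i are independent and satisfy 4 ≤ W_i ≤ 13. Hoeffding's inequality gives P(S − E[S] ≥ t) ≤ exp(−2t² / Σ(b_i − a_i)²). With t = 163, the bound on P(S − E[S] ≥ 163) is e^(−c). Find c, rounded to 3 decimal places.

Σ(b_i − a_i)² = 86·(9)² = 6966.
c = 2t²/6966 = 2·163²/6966 = 7.6282.

7.628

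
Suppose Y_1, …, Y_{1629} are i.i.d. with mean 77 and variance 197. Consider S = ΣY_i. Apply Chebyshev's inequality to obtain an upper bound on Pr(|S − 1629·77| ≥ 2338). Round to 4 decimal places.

0.0587

Var(S) = n·Var(Y_i) = 1629·197 = 320913.
Chebyshev: Pr(|S − 1629·77| ≥ 2338) ≤ Var(S)/2338² = 320913/5466244 = 0.0587.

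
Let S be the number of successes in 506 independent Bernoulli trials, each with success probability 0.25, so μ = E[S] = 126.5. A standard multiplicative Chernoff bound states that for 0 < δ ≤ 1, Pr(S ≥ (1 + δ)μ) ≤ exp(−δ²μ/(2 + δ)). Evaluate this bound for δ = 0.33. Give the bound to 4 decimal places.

0.0027

Exponent = δ²μ/(2 + δ) = 0.33²·126.5/2.33 = 5.9124.
Bound = exp(−5.9124) = 0.00271.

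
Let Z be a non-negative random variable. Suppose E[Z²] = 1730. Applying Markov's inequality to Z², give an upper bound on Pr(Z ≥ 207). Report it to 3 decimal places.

Since Z ≥ 0, the event {Z ≥ 207} is the same as {Z² ≥ 42849}.
Markov's inequality applied to Z² gives Pr(Z² ≥ 42849) ≤ E[Z²]/42849 = 1730/42849 = 0.0404.

0.040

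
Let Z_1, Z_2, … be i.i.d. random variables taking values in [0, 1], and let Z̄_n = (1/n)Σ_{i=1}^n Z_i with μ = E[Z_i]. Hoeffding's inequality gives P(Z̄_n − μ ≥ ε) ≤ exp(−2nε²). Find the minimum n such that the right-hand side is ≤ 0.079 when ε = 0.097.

Require exp(−2nε²) ≤ 0.079, i.e. 2nε² ≥ ln(1/0.079) = 2.538307.
So n ≥ 2.538307 / (2·0.097²) = 134.887.
The smallest integer n is 135.

135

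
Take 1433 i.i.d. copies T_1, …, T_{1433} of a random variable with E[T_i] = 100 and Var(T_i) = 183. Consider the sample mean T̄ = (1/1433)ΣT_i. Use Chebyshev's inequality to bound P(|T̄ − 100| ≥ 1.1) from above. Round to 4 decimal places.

Var(T̄) = Var(T_i)/n = 183/1433 = 0.1277.
Chebyshev: P(|T̄ − 100| ≥ 1.1) ≤ Var(T̄)/(1.1)² = 183/(1433·1.1²) = 0.1055.

0.1055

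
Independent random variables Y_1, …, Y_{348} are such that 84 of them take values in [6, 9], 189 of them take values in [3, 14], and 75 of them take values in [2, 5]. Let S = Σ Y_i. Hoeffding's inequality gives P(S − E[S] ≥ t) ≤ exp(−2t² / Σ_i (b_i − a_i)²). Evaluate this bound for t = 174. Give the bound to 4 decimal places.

0.0828

Σ(b_i − a_i)² = 84·3² + 189·11² + 75·3² = 24300.
Exponent = 2·174² / 24300 = 2.49185.
Bound = exp(−2.49185) = 0.08276.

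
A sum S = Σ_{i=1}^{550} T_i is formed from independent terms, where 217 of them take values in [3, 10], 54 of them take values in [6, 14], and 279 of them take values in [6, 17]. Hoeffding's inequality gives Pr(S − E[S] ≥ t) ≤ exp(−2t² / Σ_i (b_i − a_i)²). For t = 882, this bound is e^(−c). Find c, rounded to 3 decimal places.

Σ(b_i − a_i)² = 217·7² + 54·8² + 279·11² = 47848.
c = 2t² / 47848 = 2·882² / 47848 = 32.5165.

32.516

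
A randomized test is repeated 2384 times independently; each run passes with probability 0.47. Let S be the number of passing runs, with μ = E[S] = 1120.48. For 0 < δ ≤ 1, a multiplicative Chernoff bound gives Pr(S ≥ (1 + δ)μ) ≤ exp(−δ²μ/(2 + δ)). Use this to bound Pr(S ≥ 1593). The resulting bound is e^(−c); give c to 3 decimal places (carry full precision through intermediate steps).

Write 1593 = (1 + δ)μ, so δ = 1593/1120.48 − 1 = 0.4217121…
Then the exponent is δ²μ/(2 + δ) = (1593 − μ)² / (μ·(2 + δ)) = 82.283691.

82.284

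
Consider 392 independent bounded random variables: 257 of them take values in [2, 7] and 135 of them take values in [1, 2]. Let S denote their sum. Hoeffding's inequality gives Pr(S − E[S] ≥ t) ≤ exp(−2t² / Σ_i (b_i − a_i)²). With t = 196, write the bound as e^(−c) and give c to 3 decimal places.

Σ(b_i − a_i)² = 257·5² + 135·1² = 6560.
c = 2t² / 6560 = 2·196² / 6560 = 11.7122.

11.712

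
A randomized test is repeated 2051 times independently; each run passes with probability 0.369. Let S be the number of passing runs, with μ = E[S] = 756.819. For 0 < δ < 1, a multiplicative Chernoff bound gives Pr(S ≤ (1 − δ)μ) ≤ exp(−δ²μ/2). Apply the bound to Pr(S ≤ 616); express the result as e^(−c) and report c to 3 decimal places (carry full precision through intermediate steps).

Write 616 = (1 − δ)μ, so δ = 1 − 616/756.819 = 0.1860669…
Then the exponent is δ²μ/2 = (μ − 616)²/(2μ) = 13.100881.

13.101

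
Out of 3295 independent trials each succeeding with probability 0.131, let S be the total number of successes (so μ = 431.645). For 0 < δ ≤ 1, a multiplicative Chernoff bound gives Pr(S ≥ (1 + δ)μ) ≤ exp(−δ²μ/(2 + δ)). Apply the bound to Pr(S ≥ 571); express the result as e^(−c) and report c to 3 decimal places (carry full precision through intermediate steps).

19.369

Write 571 = (1 + δ)μ, so δ = 571/431.645 − 1 = 0.3228463…
Then the exponent is δ²μ/(2 + δ) = (571 − μ)² / (μ·(2 + δ)) = 19.368586.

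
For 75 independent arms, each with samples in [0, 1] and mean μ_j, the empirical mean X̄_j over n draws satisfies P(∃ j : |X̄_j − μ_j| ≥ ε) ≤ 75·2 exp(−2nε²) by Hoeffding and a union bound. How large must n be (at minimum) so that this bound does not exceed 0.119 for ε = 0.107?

Need 2·75·exp(−2nε²) ≤ 0.119, i.e. exp(−2nε²) ≤ 0.119/150.
So 2nε² ≥ ln(150/0.119) = 7.139267.
Hence n ≥ 7.139267/(2·0.107²) = 311.786.
The smallest integer n is 312.

312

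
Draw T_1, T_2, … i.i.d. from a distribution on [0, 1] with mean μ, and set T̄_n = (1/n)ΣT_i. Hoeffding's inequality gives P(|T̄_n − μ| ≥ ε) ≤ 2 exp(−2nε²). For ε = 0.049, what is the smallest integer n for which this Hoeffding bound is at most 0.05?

Require 2·exp(−2nε²) ≤ 0.05, i.e. 2nε² ≥ ln(2/0.05) = 3.688879.
So n ≥ 3.688879 / (2·0.049²) = 768.196.
The smallest integer n is 769.

769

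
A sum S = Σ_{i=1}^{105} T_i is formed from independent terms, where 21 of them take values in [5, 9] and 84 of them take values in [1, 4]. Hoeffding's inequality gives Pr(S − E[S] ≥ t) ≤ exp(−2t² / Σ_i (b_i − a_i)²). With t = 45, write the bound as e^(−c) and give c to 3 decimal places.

Σ(b_i − a_i)² = 21·4² + 84·3² = 1092.
c = 2t² / 1092 = 2·45² / 1092 = 3.7088.

3.709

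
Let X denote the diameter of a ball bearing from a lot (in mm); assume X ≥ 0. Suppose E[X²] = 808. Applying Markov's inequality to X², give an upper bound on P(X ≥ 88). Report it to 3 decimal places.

0.104

Since X ≥ 0, the event {X ≥ 88} is the same as {X² ≥ 7744}.
Markov's inequality applied to X² gives P(X² ≥ 7744) ≤ E[X²]/7744 = 808/7744 = 0.1043.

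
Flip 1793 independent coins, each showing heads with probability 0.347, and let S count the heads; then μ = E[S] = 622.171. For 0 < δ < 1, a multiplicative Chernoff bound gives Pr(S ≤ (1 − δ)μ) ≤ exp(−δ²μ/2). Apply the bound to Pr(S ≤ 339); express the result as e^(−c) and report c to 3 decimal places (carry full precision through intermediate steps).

64.440

Write 339 = (1 − δ)μ, so δ = 1 − 339/622.171 = 0.4551337…
Then the exponent is δ²μ/2 = (μ − 339)²/(2μ) = 64.440335.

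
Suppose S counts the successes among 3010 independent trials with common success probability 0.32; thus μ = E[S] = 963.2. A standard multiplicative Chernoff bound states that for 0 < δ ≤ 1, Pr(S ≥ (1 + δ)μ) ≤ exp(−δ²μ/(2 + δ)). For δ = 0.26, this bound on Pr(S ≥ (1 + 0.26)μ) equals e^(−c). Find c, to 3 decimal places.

c = δ²μ/(2 + δ) = 0.26²·963.2/(2 + 0.26) = 28.8108.

28.811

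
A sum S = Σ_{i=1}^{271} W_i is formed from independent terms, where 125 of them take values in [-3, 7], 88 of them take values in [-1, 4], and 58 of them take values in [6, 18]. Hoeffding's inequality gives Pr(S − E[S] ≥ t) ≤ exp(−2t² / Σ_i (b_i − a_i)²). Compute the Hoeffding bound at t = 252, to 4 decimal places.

0.0040

Σ(b_i − a_i)² = 125·10² + 88·5² + 58·12² = 23052.
Exponent = 2·252² / 23052 = 5.50963.
Bound = exp(−5.50963) = 0.00405.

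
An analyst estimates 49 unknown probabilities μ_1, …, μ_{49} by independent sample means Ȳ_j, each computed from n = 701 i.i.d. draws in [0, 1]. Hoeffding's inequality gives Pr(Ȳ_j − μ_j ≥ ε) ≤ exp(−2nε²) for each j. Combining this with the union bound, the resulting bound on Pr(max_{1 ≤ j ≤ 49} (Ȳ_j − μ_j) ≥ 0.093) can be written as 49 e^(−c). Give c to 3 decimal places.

12.126

Union bound over the 49 events: Pr(max_{1 ≤ j ≤ 49} (Ȳ_j − μ_j) ≥ 0.093) ≤ 49·exp(−2nε²) = 49 exp(−2·701·0.093²).
So c = 2·701·0.093² = 12.1259.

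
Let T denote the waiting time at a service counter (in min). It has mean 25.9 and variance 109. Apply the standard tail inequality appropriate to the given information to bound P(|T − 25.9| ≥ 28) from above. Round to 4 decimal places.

Mean and variance are known, so Chebyshev's inequality applies.
Chebyshev: P(|T − μ| ≥ t) ≤ Var(T)/t².
Bound = 109 / 784 = 0.1390.

0.1390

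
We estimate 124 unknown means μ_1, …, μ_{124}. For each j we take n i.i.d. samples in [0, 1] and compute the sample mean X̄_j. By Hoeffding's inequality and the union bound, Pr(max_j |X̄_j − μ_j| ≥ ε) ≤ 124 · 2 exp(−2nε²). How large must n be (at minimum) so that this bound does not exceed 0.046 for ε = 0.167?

155

Need 2·124·exp(−2nε²) ≤ 0.046, i.e. exp(−2nε²) ≤ 0.046/248.
So 2nε² ≥ ln(248/0.046) = 8.592543.
Hence n ≥ 8.592543/(2·0.167²) = 154.049.
The smallest integer n is 155.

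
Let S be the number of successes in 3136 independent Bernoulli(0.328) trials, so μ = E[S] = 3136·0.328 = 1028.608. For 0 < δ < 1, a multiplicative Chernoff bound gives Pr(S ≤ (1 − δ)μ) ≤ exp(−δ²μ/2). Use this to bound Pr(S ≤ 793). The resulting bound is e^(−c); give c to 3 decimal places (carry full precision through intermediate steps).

Write 793 = (1 − δ)μ, so δ = 1 − 793/1028.608 = 0.2290552…
Then the exponent is δ²μ/2 = (μ − 793)²/(2μ) = 26.983618.

26.984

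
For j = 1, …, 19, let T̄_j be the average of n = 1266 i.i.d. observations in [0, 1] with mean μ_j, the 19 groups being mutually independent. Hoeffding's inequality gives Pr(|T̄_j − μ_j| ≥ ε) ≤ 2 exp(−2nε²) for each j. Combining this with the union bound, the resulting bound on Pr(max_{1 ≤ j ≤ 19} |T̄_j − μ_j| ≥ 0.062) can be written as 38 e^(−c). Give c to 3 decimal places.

9.733

Union bound over the 19 events: Pr(max_{1 ≤ j ≤ 19} |T̄_j − μ_j| ≥ 0.062) ≤ 19·2·exp(−2nε²) = 38 exp(−2·1266·0.062²).
So c = 2·1266·0.062² = 9.7330.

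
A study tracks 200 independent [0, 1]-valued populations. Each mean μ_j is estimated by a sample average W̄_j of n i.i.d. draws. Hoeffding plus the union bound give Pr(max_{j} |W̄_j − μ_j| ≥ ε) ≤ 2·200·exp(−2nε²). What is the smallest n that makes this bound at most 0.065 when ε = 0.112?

Need 2·200·exp(−2nε²) ≤ 0.065, i.e. exp(−2nε²) ≤ 0.065/400.
So 2nε² ≥ ln(400/0.065) = 8.724833.
Hence n ≥ 8.724833/(2·0.112²) = 347.769.
The smallest integer n is 348.

348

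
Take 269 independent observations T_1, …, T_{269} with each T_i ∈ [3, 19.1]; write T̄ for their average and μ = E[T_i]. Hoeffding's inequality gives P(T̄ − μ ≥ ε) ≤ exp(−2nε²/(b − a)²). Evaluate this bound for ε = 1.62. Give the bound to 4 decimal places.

Exponent: 2nε²/(b − a)² = 2·269·1.62² / 16.1² = 5.44704.
Bound = exp(−5.44704) = 0.00431.

0.0043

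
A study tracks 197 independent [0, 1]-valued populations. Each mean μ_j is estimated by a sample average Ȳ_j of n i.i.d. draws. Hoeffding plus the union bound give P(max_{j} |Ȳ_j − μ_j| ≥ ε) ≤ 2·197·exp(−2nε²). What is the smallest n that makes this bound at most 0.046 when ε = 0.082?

Need 2·197·exp(−2nε²) ≤ 0.046, i.e. exp(−2nε²) ≤ 0.046/394.
So 2nε² ≥ ln(394/0.046) = 9.055465.
Hence n ≥ 9.055465/(2·0.082²) = 673.369.
The smallest integer n is 674.

674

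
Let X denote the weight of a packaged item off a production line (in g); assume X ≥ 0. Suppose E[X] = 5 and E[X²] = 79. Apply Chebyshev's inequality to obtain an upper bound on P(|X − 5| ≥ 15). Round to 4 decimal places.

Var(X) = E[X²] − (E[X])² = 79 − 25 = 54.
Chebyshev's inequality: P(|X − μ| ≥ t) ≤ Var(X)/t² = 54/225 = 0.2400.

0.2400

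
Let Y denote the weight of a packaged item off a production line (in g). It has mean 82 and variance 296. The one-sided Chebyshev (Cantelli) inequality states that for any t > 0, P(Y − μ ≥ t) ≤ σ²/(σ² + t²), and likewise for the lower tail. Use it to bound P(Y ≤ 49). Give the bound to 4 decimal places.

0.2137

Here σ² = 296 and t = 33, so σ² + t² = 1385.
Cantelli's bound: 296/1385 = 0.2137.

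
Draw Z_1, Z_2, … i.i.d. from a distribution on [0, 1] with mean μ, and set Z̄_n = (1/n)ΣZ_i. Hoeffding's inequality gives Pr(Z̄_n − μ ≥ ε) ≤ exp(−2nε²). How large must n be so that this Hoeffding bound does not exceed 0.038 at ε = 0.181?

Require exp(−2nε²) ≤ 0.038, i.e. 2nε² ≥ ln(1/0.038) = 3.270169.
So n ≥ 3.270169 / (2·0.181²) = 49.909.
The smallest integer n is 50.

50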